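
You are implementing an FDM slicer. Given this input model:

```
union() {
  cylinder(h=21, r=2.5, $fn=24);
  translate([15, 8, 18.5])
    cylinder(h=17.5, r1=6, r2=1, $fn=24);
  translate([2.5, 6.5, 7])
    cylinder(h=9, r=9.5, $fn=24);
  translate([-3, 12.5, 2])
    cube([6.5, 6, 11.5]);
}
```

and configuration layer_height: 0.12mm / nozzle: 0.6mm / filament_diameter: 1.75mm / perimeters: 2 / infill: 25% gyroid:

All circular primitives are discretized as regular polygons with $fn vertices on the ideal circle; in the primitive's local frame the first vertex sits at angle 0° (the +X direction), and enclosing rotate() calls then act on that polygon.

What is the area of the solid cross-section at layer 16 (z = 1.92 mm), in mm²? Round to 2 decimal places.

At z = 1.92 mm: the r=2.5 cylinder contributes a regular 24-gon of circumradius 2.5 (area = (24/2)·2.500²·sin(360°/24) = 19.41 mm²); the cone at (15, 8) is absent (z outside [18.5, 36]); the cylinder at (2.5, 6.5) does not reach this height (z outside [7, 16]); the cube at (-3, 12.5) is not intersected at this z (z outside [2, 13.5]); Taking the union: only the r=2.5 cylinder is present, so the union is just that shape — area = 19.41 mm². Overall, the cross-section is a single solid region. Net area = 19.41 mm².

19.41 mm²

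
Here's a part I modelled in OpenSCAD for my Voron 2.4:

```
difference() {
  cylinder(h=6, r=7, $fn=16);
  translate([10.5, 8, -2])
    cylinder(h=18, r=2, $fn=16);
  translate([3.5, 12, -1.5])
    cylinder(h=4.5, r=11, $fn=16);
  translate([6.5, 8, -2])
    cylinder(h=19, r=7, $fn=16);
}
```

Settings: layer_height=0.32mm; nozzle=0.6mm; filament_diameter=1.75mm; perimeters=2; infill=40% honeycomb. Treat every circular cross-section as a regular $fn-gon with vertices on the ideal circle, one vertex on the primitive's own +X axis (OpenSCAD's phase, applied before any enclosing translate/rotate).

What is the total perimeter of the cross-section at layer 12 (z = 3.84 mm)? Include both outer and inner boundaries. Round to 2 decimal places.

At z = 3.84 mm: the r=7 cylinder gives a regular 16-gon of circumradius 7 (constant along its height) (perimeter = 2·16·7.000·sin(180°/16) = 43.70 mm); the r=2 cylinder at (10.5, 8) gives a regular 16-gon of circumradius 2 (constant along its height) (perimeter = 2·16·2.000·sin(180°/16) = 12.49 mm); the cylinder at (3.5, 12) is absent (z outside [-1.5, 3]); the r=7 cylinder at (6.5, 8) gives a regular 16-gon of circumradius 7 (constant along its height) (perimeter = 2·16·7.000·sin(180°/16) = 43.70 mm); After the difference (first − rest): starting from the r=7 cylinder, the r=2 cylinder at (10.5, 8) misses the remaining region (no effect); the r=7 cylinder at (6.5, 8) partially overlaps it — only the 22.19 mm² overlap (of its 150.01 mm²) is removed, clipping the outline — boundary = 43.70 mm. Overall, the cross-section is a single solid region. Total boundary length (outer) = 43.70 mm.

43.70 mm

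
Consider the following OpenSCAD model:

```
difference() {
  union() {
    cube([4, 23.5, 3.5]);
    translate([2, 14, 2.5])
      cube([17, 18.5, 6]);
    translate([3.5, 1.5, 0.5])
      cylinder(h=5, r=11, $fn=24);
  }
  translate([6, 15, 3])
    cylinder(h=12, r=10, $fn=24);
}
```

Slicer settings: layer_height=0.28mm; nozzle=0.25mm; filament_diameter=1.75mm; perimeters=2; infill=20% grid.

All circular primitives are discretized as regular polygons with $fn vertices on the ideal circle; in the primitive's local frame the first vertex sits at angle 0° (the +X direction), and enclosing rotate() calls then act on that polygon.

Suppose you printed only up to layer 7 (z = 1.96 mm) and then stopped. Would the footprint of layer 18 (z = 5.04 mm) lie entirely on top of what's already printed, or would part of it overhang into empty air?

Compare the two slices. At z = 1.96: the cube is present — its section is the full 4×23.5 rectangle (area 94.00 mm²); the cube at (2, 14) does not reach this height (z outside [2.5, 8.5]); the r=11 cylinder at (3.5, 1.5) gives a regular 24-gon of circumradius 11 (constant along its height) (area = (24/2)·11.000²·sin(360°/24) = 375.81 mm²); Taking the union: the regions partially overlap — summed areas 469.81 mm² minus the doubly-counted overlap 49.12 mm² gives 420.69 mm² — area = 420.69 mm²; the cylinder at (6, 15) is not intersected at this z (z outside [3, 15]); Subtracting the remaining from the first: none of the subtracted shapes is present at this height, so that combined region is unchanged — area = 420.69 mm². At z = 5.04: the cube does not reach this height (z outside [0, 3.5]); the 17×18.5 cube at (2, 14) contributes its full rectangle (area 314.50 mm²); the r=11 cylinder at (3.5, 1.5) contributes a regular 24-gon of circumradius 11 (area = (24/2)·11.000²·sin(360°/24) = 375.81 mm²); Combining (union): the 2 present regions are separate (no shared area or edge), so areas and boundary lengths simply add and each stays a separate island — area = 690.31 mm²; the r=10 cylinder at (6, 15) contributes a regular 24-gon of circumradius 10 (area = (24/2)·10.000²·sin(360°/24) = 310.58 mm²); After the difference (first − rest): starting from that combined region (690.31 mm²), the r=10 cylinder at (6, 15) partially overlaps it — only the 208.10 mm² overlap (of its 310.58 mm²) is removed, clipping the outline — area = 482.20 mm². Checking containment: at z = 5.04 the cross-section extends beyond the z = 1.96 cross-section by about 184.25 mm².

part overhangs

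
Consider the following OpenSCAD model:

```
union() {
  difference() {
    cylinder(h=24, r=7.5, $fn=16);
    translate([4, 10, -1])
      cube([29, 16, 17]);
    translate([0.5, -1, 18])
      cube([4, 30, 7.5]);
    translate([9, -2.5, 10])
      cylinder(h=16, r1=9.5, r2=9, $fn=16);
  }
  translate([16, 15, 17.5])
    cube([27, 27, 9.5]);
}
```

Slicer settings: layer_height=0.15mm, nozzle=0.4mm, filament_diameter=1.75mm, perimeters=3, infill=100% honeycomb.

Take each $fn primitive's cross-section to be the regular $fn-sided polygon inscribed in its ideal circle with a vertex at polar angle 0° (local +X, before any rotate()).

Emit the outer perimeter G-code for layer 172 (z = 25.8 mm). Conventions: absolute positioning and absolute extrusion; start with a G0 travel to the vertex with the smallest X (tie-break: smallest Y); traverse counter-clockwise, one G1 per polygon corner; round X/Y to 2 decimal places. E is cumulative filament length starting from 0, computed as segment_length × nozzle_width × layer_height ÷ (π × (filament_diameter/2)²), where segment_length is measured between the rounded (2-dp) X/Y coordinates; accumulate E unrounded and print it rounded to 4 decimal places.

G0 X16.00 Y15.00 Z25.80
G1 X43.00 Y15.00 E0.6735
G1 X43.00 Y42.00 E1.3470
G1 X16.00 Y42.00 E2.0206
G1 X16.00 Y15.00 E2.6941

At z = 25.8 mm: the cylinder does not reach this height (z outside [0, 24]); the cube at (4, 10) is absent (z outside [-1, 16]); the cube at (0.5, -1) does not reach this height (z outside [18, 25.5]); the cone at (9, -2.5): at t=0.988 of its height the radius interpolates to r₁+(r₂−r₁)t = 9.006, giving a regular 16-gon of that circumradius; After the difference (first − rest): the first operand is absent here, so nothing remains; the 27×27 cube at (16, 15) contributes its full rectangle; Merging all regions: only the 27×27 cube at (16, 15) is present, so the union is just that shape — 1 connected region. The outline is a single polygon with 4 vertices. Extrusion per mm of travel: 0.4 × 0.15 / (π × 0.875²) = 0.024945. Accumulating E over each segment gives final E = 2.6941.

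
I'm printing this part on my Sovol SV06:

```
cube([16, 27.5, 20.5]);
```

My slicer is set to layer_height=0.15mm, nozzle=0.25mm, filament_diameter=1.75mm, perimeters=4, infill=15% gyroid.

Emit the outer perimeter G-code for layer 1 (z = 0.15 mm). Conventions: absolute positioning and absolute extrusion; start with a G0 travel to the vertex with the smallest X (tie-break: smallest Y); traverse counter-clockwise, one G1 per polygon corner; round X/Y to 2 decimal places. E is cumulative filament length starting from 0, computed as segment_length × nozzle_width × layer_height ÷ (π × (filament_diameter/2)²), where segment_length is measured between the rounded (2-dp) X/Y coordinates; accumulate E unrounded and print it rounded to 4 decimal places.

At z = 0.15 mm: the 16×27.5 cube contributes its full rectangle. The outline is a single polygon with 4 vertices. Extrusion per mm of travel: 0.25 × 0.15 / (π × 0.875²) = 0.015591. Accumulating E over each segment gives final E = 1.3564.

G0 X0.00 Y0.00 Z0.15
G1 X16.00 Y0.00 E0.2495
G1 X16.00 Y27.50 E0.6782
G1 X0.00 Y27.50 E0.9276
G1 X0.00 Y0.00 E1.3564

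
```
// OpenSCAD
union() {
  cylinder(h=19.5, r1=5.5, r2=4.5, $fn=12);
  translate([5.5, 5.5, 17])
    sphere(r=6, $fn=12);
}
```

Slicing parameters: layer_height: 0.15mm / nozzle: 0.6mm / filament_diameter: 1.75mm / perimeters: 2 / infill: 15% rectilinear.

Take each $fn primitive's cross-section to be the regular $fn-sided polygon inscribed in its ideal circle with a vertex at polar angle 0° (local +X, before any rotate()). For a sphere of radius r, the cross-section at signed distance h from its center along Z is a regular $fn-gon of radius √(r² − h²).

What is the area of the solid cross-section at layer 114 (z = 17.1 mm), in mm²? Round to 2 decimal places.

160.00 mm²

At z = 17.1 mm: the cone: at t=0.877 of its height the radius interpolates to r₁+(r₂−r₁)t = 4.623, giving a regular 12-gon of that circumradius (area = (12/2)·4.623²·sin(360°/12) = 64.12 mm²); the sphere at (5.5, 5.5): section is a regular 12-gon, circumradius = √(r²−h²) = √(6²−0.1²) = 5.999 (area = (12/2)·5.999²·sin(360°/12) = 107.97 mm²); Merging all regions: the regions partially overlap — summed areas 172.09 mm² minus the doubly-counted overlap 12.09 mm² gives 160.00 mm² — area = 160.00 mm². Overall, the cross-section is a single solid region. Net area = 160.00 mm².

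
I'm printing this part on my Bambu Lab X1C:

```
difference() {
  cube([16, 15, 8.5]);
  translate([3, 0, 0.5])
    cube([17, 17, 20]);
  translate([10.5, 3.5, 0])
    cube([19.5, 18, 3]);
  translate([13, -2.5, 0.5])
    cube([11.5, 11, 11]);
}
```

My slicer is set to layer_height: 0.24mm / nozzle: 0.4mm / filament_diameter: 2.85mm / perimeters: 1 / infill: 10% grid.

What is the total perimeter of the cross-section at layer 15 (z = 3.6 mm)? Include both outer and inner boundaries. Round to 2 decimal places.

36.00 mm

At z = 3.6 mm: the 16×15 cube contributes its full rectangle (perimeter 62.00 mm); the cube at (3, 0) (footprint 17×17) is included at this height (perimeter 68.00 mm); the cube at (10.5, 3.5) does not reach this height (z outside [0, 3]); the cube at (13, -2.5) is present — its section is the full 11.5×11 rectangle (perimeter 45.00 mm); After the difference (first − rest): starting from the 16×15 cube, the 17×17 cube at (3, 0) partially overlaps it — only the 195.00 mm² overlap (of its 289.00 mm²) is removed, clipping the outline; the 11.5×11 cube at (13, -2.5) misses the remaining region (no effect) — boundary = 36.00 mm. Overall, the cross-section is a single solid region. Total boundary length (outer) = 36.00 mm.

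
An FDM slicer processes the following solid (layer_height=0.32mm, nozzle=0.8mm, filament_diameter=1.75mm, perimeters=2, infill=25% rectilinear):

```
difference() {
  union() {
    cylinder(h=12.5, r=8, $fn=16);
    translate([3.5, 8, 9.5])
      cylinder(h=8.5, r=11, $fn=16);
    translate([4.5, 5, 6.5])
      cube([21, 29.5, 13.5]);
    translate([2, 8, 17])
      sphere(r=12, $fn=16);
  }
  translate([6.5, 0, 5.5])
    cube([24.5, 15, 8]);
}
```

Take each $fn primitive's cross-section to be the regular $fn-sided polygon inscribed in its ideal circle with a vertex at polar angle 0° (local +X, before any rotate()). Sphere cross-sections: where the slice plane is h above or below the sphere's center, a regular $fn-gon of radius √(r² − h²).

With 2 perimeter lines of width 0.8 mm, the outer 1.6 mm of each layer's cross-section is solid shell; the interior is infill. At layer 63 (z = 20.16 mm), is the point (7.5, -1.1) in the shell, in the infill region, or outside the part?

shell

At z = 20.16 mm: the cylinder is not intersected at this z (z outside [0, 12.5]); the cylinder at (3.5, 8) is absent (z outside [9.5, 18]); the cube at (4.5, 5) is absent (z outside [6.5, 20]); the r=12 sphere at (2, 8) slices to a regular 16-gon of circumradius 11.576 (√(r²−h²) with h=3.16 from center); Taking the union: only the r=12 sphere at (2, 8) is present, so the union is just that shape — 1 connected region; the cube at (6.5, 0) is not intersected at this z (z outside [5.5, 13.5]); Taking the first minus the rest: none of the subtracted shapes is present at this height, so the result so far is unchanged — 1 connected region. Overall, the cross-section is a single solid region. The nearest boundary edge runs (6.43, -2.70)→(10.19, -0.19); distance from the point to it = 0.73 mm. The point is inside the cross-section, 0.73 mm from the nearest boundary — within the 1.6 mm shell band (2 × 0.8).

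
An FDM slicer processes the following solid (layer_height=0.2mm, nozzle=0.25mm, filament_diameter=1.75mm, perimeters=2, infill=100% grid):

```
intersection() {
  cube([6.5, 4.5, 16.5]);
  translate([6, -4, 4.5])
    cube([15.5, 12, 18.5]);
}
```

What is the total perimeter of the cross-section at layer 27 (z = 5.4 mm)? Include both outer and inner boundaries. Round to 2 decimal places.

10.00 mm

At z = 5.4 mm: the cube (footprint 6.5×4.5) is included at this height (perimeter 22.00 mm); the cube at (6, -4) (footprint 15.5×12) is included at this height (perimeter 55.00 mm); After intersecting: the 15.5×12 cube at (6, -4) partially overlaps the 6.5×4.5 cube; clipping to the common part keeps 2.25 mm² — boundary = 10.00 mm. Overall, the cross-section is a single solid region. Total boundary length (outer) = 10.00 mm.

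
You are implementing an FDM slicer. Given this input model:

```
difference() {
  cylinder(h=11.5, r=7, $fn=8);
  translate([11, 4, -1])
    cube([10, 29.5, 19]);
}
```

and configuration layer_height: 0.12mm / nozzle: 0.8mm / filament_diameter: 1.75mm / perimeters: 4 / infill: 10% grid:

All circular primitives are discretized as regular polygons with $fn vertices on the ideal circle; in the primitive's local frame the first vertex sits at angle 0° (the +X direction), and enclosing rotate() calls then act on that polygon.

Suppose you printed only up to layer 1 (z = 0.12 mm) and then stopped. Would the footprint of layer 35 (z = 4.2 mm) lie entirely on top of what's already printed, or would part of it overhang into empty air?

entirely on top

Compare the two slices. At z = 0.12: the cylinder: section is a regular 8-gon, circumradius r=7 (area = (8/2)·7.000²·sin(360°/8) = 138.59 mm²); the cube at (11, 4) (footprint 10×29.5) is included at this height (area 295.00 mm²); Subtracting the remaining from the first: starting from the r=7 cylinder (138.59 mm²), the 10×29.5 cube at (11, 4) misses the remaining region (no effect) — area = 138.59 mm². At z = 4.2: the cylinder: section is a regular 8-gon, circumradius r=7 (area = (8/2)·7.000²·sin(360°/8) = 138.59 mm²); the cube at (11, 4) (footprint 10×29.5) is included at this height (area 295.00 mm²); Subtracting the remaining from the first: starting from the r=7 cylinder (138.59 mm²), the 10×29.5 cube at (11, 4) misses the remaining region (no effect) — area = 138.59 mm². Checking containment: the cross-section at z = 4.2 is a subset of the cross-section at z = 0.12.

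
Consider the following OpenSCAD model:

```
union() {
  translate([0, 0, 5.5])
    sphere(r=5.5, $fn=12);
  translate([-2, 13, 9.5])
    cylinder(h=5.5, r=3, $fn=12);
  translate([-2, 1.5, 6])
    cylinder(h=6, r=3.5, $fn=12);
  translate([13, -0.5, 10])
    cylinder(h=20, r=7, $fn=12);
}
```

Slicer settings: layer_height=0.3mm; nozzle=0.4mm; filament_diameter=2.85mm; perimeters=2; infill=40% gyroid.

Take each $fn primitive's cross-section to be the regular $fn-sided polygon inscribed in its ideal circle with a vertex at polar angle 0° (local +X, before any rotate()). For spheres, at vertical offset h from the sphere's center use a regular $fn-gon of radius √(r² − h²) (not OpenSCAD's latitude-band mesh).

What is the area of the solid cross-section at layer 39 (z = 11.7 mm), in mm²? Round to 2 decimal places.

At z = 11.7 mm: the sphere is absent (|z−center|=6.200 > r=5.5); the r=3 cylinder at (-2, 13) contributes a regular 12-gon of circumradius 3 (area = (12/2)·3.000²·sin(360°/12) = 27.00 mm²); the r=3.5 cylinder at (-2, 1.5) gives a regular 12-gon of circumradius 3.5 (constant along its height) (area = (12/2)·3.500²·sin(360°/12) = 36.75 mm²); the cylinder at (13, -0.5): section is a regular 12-gon, circumradius r=7 (area = (12/2)·7.000²·sin(360°/12) = 147.00 mm²); Merging all regions: the 3 present regions are separate (no shared area or edge), so areas and boundary lengths simply add and each stays a separate island — area = 210.75 mm². Overall, the cross-section has 3 separate islands. Net area = 210.75 mm².

210.75 mm²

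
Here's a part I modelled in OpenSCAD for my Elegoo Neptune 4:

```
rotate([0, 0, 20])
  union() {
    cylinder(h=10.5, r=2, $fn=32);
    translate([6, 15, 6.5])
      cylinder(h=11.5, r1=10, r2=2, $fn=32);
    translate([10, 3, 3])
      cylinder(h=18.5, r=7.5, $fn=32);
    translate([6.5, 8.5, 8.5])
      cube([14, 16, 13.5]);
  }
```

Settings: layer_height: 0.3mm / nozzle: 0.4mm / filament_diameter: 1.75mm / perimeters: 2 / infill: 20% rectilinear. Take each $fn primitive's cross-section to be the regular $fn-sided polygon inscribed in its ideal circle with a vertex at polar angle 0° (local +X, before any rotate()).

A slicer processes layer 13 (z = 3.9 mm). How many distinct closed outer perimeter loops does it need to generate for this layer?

2

At z = 3.9 mm: the r=2 cylinder contributes a regular 32-gon of circumradius 2; the cone at (6, 15) is absent (z outside [6.5, 18]); the r=7.5 cylinder at (10, 3) contributes a regular 32-gon of circumradius 7.5; the cube at (6.5, 8.5) is absent (z outside [8.5, 22]); Merging all regions: the 2 present regions are separate (no shared area or edge), so areas and boundary lengths simply add and each stays a separate island — 2 connected regions; (rotated 20° about Z; rotation is an isometry so areas/perimeters/island counts are preserved). The result has 2 disconnected regions.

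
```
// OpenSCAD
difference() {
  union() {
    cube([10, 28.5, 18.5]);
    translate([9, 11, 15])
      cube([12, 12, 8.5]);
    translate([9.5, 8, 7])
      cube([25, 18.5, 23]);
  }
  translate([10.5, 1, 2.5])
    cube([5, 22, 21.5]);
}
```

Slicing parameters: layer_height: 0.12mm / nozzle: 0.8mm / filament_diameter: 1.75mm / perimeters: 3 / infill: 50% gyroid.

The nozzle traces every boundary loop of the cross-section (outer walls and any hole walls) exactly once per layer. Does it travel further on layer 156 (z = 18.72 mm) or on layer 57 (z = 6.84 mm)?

Layer 156 (z = 18.72): the cube does not reach this height (z outside [0, 18.5]); the 12×12 cube at (9, 11) contributes its full rectangle (perimeter 48.00 mm); the cube at (9.5, 8) is present — its section is the full 25×18.5 rectangle (perimeter 87.00 mm); Merging all regions: the regions partially overlap (shared area 138.00 mm²), so the edge portions inside another operand are dropped and the merged outline is re-measured after clipping — boundary = 88.00 mm; the cube at (10.5, 1) (footprint 5×22) is included at this height (perimeter 54.00 mm); After the difference (first − rest): starting from the result so far, the 5×22 cube at (10.5, 1) partially overlaps it — only the 75.00 mm² overlap (of its 110.00 mm²) is removed, clipping the outline — boundary = 118.00 mm. So its perimeter = 118.00 mm. Layer 57 (z = 6.84): the 10×28.5 cube contributes its full rectangle (perimeter 77.00 mm); the cube at (9, 11) is not intersected at this z (z outside [15, 23.5]); the cube at (9.5, 8) is not intersected at this z (z outside [7, 30]); Merging all regions: only the 10×28.5 cube is present, so the union is just that shape — boundary = 77.00 mm; the 5×22 cube at (10.5, 1) contributes its full rectangle (perimeter 54.00 mm); Taking the first minus the rest: starting from that combined region, the 5×22 cube at (10.5, 1) misses the remaining region (no effect) — boundary = 77.00 mm. So its perimeter = 77.00 mm. Layer 156 is larger (118.00 vs 77.00 mm).

layer 156 (z = 18.72 mm)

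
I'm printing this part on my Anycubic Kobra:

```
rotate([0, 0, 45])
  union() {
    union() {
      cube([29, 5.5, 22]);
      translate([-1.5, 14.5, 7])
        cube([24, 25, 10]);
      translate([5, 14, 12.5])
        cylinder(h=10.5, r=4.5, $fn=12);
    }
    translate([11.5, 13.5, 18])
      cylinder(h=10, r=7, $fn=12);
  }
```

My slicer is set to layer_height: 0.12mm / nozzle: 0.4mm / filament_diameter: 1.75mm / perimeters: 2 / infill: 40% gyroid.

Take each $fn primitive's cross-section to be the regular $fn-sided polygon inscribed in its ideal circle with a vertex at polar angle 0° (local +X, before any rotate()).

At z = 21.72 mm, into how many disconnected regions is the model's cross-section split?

2

At z = 21.72 mm: the cube (footprint 29×5.5) is included at this height; the cube at (-1.5, 14.5) is not intersected at this z (z outside [7, 17]); the r=4.5 cylinder at (5, 14) contributes a regular 12-gon of circumradius 4.5; Merging all regions: the 2 present regions are separate (no shared area or edge), so areas and boundary lengths simply add and each stays a separate island — 2 connected regions; the cylinder at (11.5, 13.5): section is a regular 12-gon, circumradius r=7; Merging all regions: the regions partially overlap (shared area 28.96 mm²), so overlapping operands fuse into one piece — 2 connected regions; (rotated 45° about Z; rotation is an isometry so areas/perimeters/island counts are preserved). The result has 2 disconnected regions.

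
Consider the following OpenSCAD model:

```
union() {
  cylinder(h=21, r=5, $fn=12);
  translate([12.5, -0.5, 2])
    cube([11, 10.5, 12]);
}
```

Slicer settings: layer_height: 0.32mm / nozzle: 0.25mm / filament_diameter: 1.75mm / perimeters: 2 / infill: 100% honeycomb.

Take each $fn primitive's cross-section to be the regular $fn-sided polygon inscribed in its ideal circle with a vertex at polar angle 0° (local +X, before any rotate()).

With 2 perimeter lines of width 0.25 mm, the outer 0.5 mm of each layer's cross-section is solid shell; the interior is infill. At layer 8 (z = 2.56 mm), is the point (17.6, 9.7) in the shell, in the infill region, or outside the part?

shell

At z = 2.56 mm: the r=5 cylinder gives a regular 12-gon of circumradius 5 (constant along its height); the cube at (12.5, -0.5) (footprint 11×10.5) is included at this height; Combining (union): the 2 present regions are separate (no shared area or edge), so areas and boundary lengths simply add and each stays a separate island — 2 connected regions. Overall, the cross-section has 2 separate islands. The nearest boundary edge runs (12.50, 10.00)→(23.50, 10.00); distance from the point to it = 0.30 mm. (Shell/infill is judged within the island containing the point — the largest one.) The point is inside the cross-section, 0.30 mm from the nearest boundary — within the 0.5 mm shell band (2 × 0.25).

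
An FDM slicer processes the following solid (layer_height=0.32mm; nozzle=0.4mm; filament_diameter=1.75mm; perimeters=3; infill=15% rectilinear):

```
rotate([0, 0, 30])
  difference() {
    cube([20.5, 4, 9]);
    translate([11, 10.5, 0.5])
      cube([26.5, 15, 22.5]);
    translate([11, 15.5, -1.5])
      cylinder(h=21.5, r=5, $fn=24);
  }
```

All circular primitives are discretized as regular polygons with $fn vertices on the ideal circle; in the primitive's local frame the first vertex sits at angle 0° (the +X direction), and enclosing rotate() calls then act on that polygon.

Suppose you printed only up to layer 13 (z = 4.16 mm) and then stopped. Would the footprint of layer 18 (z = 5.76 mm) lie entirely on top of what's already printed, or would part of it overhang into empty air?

entirely on top

Compare the two slices. At z = 4.16: the 20.5×4 cube contributes its full rectangle (area 82.00 mm²); the cube at (11, 10.5) is present — its section is the full 26.5×15 rectangle (area 397.50 mm²); the cylinder at (11, 15.5): section is a regular 24-gon, circumradius r=5 (area = (24/2)·5.000²·sin(360°/24) = 77.65 mm²); After the difference (first − rest): starting from the 20.5×4 cube (82.00 mm²), the 26.5×15 cube at (11, 10.5) misses the remaining region (no effect); the r=5 cylinder at (11, 15.5) misses the remaining region (no effect) — area = 82.00 mm²; (whole slice rotated 30° about Z — lengths, areas and connectivity unchanged). At z = 5.76: the cube (footprint 20.5×4) is included at this height (area 82.00 mm²); the cube at (11, 10.5) is present — its section is the full 26.5×15 rectangle (area 397.50 mm²); the r=5 cylinder at (11, 15.5) gives a regular 24-gon of circumradius 5 (constant along its height) (area = (24/2)·5.000²·sin(360°/24) = 77.65 mm²); After the difference (first − rest): starting from the 20.5×4 cube (82.00 mm²), the 26.5×15 cube at (11, 10.5) misses the remaining region (no effect); the r=5 cylinder at (11, 15.5) misses the remaining region (no effect) — area = 82.00 mm²; (whole slice rotated 30° about Z — lengths, areas and connectivity unchanged). Checking containment: the cross-section at z = 5.76 is a subset of the cross-section at z = 4.16.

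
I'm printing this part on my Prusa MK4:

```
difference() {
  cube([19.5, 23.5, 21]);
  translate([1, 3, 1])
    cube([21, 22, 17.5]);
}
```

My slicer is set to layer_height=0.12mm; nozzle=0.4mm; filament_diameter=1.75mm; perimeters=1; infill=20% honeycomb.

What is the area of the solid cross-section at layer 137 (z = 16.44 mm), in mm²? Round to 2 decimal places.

79.00 mm²

At z = 16.44 mm: the cube (footprint 19.5×23.5) is included at this height (area 458.25 mm²); the cube at (1, 3) (footprint 21×22) is included at this height (area 462.00 mm²); After the difference (first − rest): starting from the 19.5×23.5 cube (458.25 mm²), the 21×22 cube at (1, 3) partially overlaps it — only the 379.25 mm² overlap (of its 462.00 mm²) is removed, clipping the outline — area = 79.00 mm². Overall, the cross-section is a single solid region. Net area = 79.00 mm².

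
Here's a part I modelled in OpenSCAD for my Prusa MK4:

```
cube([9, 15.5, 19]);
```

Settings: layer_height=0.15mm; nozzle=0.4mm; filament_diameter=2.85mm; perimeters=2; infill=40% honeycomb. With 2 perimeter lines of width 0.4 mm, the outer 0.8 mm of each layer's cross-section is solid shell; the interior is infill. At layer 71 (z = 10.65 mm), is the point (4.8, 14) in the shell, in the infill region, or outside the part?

infill

At z = 10.65 mm: the cube is present — its section is the full 9×15.5 rectangle. Overall, the cross-section is a single solid region. The nearest boundary edge runs (9.00, 15.50)→(0.00, 15.50); distance from the point to it = 1.50 mm. The point is inside the cross-section and 1.50 mm from the nearest boundary — more than the 0.8 mm shell width (2 × 0.4), so it's in the infill interior.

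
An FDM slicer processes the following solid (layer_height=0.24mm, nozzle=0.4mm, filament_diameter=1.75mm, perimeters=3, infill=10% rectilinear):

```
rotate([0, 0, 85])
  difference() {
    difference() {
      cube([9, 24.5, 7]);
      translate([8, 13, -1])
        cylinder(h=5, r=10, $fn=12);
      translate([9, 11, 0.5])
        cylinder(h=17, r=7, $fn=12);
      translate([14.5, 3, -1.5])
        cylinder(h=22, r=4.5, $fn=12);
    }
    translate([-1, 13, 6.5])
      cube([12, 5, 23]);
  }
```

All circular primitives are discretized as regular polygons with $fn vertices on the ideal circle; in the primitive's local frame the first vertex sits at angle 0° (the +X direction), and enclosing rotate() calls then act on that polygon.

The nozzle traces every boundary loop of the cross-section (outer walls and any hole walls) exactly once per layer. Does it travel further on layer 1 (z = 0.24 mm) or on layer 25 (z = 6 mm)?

layer 25 (z = 6 mm)

Layer 1 (z = 0.24): the cube is present — its section is the full 9×24.5 rectangle (perimeter 67.00 mm); the r=10 cylinder at (8, 13) gives a regular 12-gon of circumradius 10 (constant along its height) (perimeter = 2·12·10.000·sin(180°/12) = 62.12 mm); the cylinder at (9, 11) is absent (z outside [0.5, 17.5]); the r=4.5 cylinder at (14.5, 3) gives a regular 12-gon of circumradius 4.5 (constant along its height) (perimeter = 2·12·4.500·sin(180°/12) = 27.95 mm); Subtracting the remaining from the first: starting from the 9×24.5 cube, the r=10 cylinder at (8, 13) partially overlaps it — only the 155.99 mm² overlap (of its 300.00 mm²) is removed, clipping the outline; the r=4.5 cylinder at (14.5, 3) misses the remaining region (no effect) — boundary = 57.12 mm; the cube at (-1, 13) is not intersected at this z (z outside [6.5, 29.5]); Subtracting the remaining from the first: none of the subtracted shapes is present at this height, so the result so far is unchanged — boundary = 57.12 mm; (rotated 85° about Z; rotation is an isometry so areas/perimeters/island counts are preserved). So its perimeter = 57.12 mm. Layer 25 (z = 6): the cube is present — its section is the full 9×24.5 rectangle (perimeter 67.00 mm); the cylinder at (8, 13) is absent (z outside [-1, 4]); the r=7 cylinder at (9, 11) contributes a regular 12-gon of circumradius 7 (perimeter = 2·12·7.000·sin(180°/12) = 43.48 mm); the r=4.5 cylinder at (14.5, 3) gives a regular 12-gon of circumradius 4.5 (constant along its height) (perimeter = 2·12·4.500·sin(180°/12) = 27.95 mm); Taking the first minus the rest: starting from the 9×24.5 cube, the r=7 cylinder at (9, 11) partially overlaps it — only the 73.50 mm² overlap (of its 147.00 mm²) is removed, clipping the outline; the r=4.5 cylinder at (14.5, 3) misses the remaining region (no effect) — boundary = 74.74 mm; the cube at (-1, 13) does not reach this height (z outside [6.5, 29.5]); After the difference (first − rest): none of the subtracted shapes is present at this height, so the result so far is unchanged — boundary = 74.74 mm; (whole slice rotated 85° about Z — lengths, areas and connectivity unchanged). So its perimeter = 74.74 mm. Layer 25 is larger (74.74 vs 57.12 mm).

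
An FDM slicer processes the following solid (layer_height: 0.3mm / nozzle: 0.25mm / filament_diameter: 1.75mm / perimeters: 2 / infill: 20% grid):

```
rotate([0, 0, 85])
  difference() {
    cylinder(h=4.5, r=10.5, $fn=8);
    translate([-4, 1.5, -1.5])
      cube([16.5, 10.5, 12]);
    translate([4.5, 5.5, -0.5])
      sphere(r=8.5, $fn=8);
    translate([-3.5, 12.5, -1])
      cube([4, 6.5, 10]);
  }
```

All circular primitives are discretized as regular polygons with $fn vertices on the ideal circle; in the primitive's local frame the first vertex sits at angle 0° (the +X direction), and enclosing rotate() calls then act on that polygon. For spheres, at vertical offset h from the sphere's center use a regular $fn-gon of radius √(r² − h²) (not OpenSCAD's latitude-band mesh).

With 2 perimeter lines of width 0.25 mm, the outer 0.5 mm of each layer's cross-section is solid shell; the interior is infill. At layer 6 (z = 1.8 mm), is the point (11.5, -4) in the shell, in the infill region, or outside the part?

outside

At z = 1.8 mm: the r=10.5 cylinder gives a regular 8-gon of circumradius 10.5 (constant along its height); the 16.5×10.5 cube at (-4, 1.5) contributes its full rectangle; the sphere at (4.5, 5.5): section is a regular 8-gon, circumradius = √(r²−h²) = √(8.5²−2.3²) = 8.183; the 4×6.5 cube at (-3.5, 12.5) contributes its full rectangle; After the difference (first − rest): starting from the r=10.5 cylinder, the 16.5×10.5 cube at (-4, 1.5) partially overlaps it — only the 95.36 mm² overlap (of its 173.25 mm²) is removed, clipping the outline; the r=8.5 sphere at (4.5, 5.5) partially overlaps it — only the 35.07 mm² overlap (of its 189.39 mm²) is removed, clipping the outline; the 4×6.5 cube at (-3.5, 12.5) misses the remaining region (no effect) — 1 connected region; (rotated 85° about Z; rotation is an isometry so areas/perimeters/island counts are preserved). Overall, the cross-section is a single solid region. Undo the 85° rotation: the query point maps to (-2.982, -11.805) in the un-rotated model frame. The nearest boundary edge runs (-0.00, -10.50)→(-7.42, -7.42); distance from the point to it = 2.35 mm. The point is not inside any of the regions above, so it lies outside the cross-section (2.35 mm from the nearest boundary).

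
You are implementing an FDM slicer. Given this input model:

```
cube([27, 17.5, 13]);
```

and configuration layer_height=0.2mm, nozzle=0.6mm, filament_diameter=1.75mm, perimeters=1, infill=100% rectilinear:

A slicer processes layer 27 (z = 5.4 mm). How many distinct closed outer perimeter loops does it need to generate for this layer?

1

At z = 5.4 mm: the cube is present — its section is the full 27×17.5 rectangle. The result has 1 disconnected region.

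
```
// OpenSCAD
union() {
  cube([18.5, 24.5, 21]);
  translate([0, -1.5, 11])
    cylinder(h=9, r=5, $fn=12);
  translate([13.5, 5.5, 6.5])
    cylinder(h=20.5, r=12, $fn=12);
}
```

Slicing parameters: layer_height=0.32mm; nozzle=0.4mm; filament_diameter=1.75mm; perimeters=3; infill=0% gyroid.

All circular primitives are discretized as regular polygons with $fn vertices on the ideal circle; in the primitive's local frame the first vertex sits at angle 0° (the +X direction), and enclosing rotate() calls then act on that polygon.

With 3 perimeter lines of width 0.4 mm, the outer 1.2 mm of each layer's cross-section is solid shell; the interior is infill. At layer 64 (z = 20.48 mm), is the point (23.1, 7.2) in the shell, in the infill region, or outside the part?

infill

At z = 20.48 mm: the 18.5×24.5 cube contributes its full rectangle; the cylinder at (0, -1.5) does not reach this height (z outside [11, 20]); the r=12 cylinder at (13.5, 5.5) gives a regular 12-gon of circumradius 12 (constant along its height); Taking the union: the regions partially overlap (shared area 254.10 mm²), so overlapping operands fuse into one piece — 1 connected region. Overall, the cross-section is a single solid region. The nearest boundary edge runs (23.89, 11.50)→(25.50, 5.50); distance from the point to it = 1.88 mm. The point is inside the cross-section and 1.88 mm from the nearest boundary — more than the 1.2 mm shell width (3 × 0.4), so it's in the infill interior.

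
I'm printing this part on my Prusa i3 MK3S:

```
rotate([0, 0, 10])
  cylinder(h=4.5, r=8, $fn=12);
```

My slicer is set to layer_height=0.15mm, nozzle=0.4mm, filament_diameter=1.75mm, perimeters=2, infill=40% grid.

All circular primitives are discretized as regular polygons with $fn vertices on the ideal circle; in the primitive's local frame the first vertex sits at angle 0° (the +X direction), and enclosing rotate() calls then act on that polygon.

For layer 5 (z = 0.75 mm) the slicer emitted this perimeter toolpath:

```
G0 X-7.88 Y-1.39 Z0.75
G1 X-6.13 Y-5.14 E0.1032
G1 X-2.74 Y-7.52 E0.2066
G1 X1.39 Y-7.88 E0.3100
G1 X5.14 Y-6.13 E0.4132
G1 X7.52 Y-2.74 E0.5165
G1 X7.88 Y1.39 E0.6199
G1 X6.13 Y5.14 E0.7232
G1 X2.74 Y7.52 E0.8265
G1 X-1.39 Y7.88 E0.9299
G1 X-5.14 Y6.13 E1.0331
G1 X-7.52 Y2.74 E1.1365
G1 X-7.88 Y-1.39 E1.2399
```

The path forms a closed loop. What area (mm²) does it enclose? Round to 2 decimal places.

192.08 mm²

Apply the shoelace formula to the sequence of (X, Y) vertices; enclosed area = 192.08 mm².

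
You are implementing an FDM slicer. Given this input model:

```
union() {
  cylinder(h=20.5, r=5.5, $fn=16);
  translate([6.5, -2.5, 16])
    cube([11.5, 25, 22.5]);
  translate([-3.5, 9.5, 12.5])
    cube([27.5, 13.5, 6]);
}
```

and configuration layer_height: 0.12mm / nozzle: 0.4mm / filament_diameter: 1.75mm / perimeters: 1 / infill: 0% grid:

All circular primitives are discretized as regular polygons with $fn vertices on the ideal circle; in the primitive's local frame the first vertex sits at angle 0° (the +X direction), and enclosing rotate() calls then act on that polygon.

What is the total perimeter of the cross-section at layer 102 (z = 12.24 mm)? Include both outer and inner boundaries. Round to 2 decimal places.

At z = 12.24 mm: the cylinder: section is a regular 16-gon, circumradius r=5.5 (perimeter = 2·16·5.500·sin(180°/16) = 34.34 mm); the cube at (6.5, -2.5) does not reach this height (z outside [16, 38.5]); the cube at (-3.5, 9.5) is not intersected at this z (z outside [12.5, 18.5]); Taking the union: only the r=5.5 cylinder is present, so the union is just that shape — boundary = 34.34 mm. Overall, the cross-section is a single solid region. Total boundary length (outer) = 34.34 mm.

34.34 mm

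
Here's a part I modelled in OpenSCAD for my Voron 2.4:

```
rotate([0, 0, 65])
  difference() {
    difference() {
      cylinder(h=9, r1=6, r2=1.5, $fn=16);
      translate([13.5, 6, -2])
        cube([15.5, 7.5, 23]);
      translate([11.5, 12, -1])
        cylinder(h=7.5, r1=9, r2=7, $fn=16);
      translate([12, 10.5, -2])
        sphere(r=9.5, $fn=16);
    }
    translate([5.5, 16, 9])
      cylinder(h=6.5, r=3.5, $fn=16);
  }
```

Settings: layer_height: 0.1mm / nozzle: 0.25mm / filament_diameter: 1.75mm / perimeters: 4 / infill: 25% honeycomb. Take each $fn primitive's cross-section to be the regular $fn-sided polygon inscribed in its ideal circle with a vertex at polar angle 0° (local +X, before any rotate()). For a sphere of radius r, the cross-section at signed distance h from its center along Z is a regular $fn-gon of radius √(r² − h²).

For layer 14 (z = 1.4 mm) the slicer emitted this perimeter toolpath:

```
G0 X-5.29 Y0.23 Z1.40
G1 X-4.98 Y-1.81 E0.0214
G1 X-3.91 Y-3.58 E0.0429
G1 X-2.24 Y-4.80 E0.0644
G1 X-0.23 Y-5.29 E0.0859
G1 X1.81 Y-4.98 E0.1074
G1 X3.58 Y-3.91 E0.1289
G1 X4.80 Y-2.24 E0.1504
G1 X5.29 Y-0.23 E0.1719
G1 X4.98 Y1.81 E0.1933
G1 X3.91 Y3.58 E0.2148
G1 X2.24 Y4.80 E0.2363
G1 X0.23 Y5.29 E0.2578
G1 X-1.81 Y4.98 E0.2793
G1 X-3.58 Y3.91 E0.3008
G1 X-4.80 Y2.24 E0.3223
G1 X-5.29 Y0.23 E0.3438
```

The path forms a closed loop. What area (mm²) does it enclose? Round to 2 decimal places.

85.93 mm²

Apply the shoelace formula to the sequence of (X, Y) vertices; enclosed area = 85.93 mm².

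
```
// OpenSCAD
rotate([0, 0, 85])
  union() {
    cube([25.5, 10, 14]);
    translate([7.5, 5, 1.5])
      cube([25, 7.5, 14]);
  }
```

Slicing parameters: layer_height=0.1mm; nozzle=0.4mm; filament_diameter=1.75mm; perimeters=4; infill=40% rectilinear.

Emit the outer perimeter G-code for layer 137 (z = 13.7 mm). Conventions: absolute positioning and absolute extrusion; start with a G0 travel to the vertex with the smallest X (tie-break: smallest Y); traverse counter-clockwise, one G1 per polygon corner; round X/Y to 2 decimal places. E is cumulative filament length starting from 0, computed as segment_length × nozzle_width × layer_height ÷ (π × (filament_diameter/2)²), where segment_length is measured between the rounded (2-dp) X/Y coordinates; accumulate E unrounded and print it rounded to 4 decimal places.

G0 X-11.80 Y8.56 Z13.70
G1 X-9.31 Y8.34 E0.0416
G1 X-9.96 Y0.87 E0.1663
G1 X0.00 Y0.00 E0.3325
G1 X2.22 Y25.40 E0.7565
G1 X-2.76 Y25.84 E0.8397
G1 X-2.15 Y32.81 E0.9560
G1 X-9.62 Y33.47 E1.0808
G1 X-11.80 Y8.56 E1.4966

At z = 13.7 mm: the cube is present — its section is the full 25.5×10 rectangle; the cube at (7.5, 5) (footprint 25×7.5) is included at this height; Taking the union: the regions partially overlap (shared area 90.00 mm²), so overlapping operands fuse into one piece — 1 connected region; (rotated 85° about Z; rotation is an isometry so areas/perimeters/island counts are preserved). The outline is a single polygon with 8 vertices. Extrusion per mm of travel: 0.4 × 0.1 / (π × 0.875²) = 0.016630. Accumulating E over each segment gives final E = 1.4966.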